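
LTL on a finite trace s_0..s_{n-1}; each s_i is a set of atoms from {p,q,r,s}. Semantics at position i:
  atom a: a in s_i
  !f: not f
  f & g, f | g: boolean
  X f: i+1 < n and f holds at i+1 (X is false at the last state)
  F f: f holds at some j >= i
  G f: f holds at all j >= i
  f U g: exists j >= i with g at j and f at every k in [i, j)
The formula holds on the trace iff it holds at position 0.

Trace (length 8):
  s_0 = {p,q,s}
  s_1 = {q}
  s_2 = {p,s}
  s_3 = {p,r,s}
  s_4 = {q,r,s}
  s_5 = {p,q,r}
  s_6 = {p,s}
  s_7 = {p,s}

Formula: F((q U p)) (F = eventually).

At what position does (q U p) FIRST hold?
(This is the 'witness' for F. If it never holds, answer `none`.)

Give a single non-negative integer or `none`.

Answer: 0

Derivation:
s_0={p,q,s}: (q U p)=True q=True p=True
s_1={q}: (q U p)=True q=True p=False
s_2={p,s}: (q U p)=True q=False p=True
s_3={p,r,s}: (q U p)=True q=False p=True
s_4={q,r,s}: (q U p)=True q=True p=False
s_5={p,q,r}: (q U p)=True q=True p=True
s_6={p,s}: (q U p)=True q=False p=True
s_7={p,s}: (q U p)=True q=False p=True
F((q U p)) holds; first witness at position 0.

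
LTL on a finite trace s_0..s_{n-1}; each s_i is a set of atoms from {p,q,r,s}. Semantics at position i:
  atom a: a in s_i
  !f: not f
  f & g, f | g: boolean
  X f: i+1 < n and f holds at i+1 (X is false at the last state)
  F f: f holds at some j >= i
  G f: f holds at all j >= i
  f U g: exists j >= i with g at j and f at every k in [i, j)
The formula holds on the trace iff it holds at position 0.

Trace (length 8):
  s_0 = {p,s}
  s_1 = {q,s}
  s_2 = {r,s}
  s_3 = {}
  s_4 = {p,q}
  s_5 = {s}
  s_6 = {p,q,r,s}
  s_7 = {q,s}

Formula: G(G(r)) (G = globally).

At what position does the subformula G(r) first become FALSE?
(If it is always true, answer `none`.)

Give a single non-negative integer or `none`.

s_0={p,s}: G(r)=False r=False
s_1={q,s}: G(r)=False r=False
s_2={r,s}: G(r)=False r=True
s_3={}: G(r)=False r=False
s_4={p,q}: G(r)=False r=False
s_5={s}: G(r)=False r=False
s_6={p,q,r,s}: G(r)=False r=True
s_7={q,s}: G(r)=False r=False
G(G(r)) holds globally = False
First violation at position 0.

Answer: 0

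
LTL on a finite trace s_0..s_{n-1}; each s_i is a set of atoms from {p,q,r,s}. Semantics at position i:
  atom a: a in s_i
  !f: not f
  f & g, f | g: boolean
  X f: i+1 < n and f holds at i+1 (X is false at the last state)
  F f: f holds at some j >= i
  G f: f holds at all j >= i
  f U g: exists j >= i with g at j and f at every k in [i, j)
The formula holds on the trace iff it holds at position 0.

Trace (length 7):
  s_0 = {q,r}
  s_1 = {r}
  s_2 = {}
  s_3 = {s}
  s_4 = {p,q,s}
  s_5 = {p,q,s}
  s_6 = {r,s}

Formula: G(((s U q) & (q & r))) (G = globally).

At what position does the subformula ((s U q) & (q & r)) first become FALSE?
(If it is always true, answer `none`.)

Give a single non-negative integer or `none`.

s_0={q,r}: ((s U q) & (q & r))=True (s U q)=True s=False q=True (q & r)=True r=True
s_1={r}: ((s U q) & (q & r))=False (s U q)=False s=False q=False (q & r)=False r=True
s_2={}: ((s U q) & (q & r))=False (s U q)=False s=False q=False (q & r)=False r=False
s_3={s}: ((s U q) & (q & r))=False (s U q)=True s=True q=False (q & r)=False r=False
s_4={p,q,s}: ((s U q) & (q & r))=False (s U q)=True s=True q=True (q & r)=False r=False
s_5={p,q,s}: ((s U q) & (q & r))=False (s U q)=True s=True q=True (q & r)=False r=False
s_6={r,s}: ((s U q) & (q & r))=False (s U q)=False s=True q=False (q & r)=False r=True
G(((s U q) & (q & r))) holds globally = False
First violation at position 1.

Answer: 1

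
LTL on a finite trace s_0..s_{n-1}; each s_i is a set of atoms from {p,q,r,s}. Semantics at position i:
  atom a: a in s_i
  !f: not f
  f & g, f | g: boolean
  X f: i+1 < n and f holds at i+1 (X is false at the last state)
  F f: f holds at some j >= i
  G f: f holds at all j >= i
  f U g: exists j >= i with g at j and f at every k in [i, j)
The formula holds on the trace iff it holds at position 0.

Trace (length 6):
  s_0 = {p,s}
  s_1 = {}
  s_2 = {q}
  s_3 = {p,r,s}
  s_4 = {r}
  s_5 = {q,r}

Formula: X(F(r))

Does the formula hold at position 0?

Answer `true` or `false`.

Answer: true

Derivation:
s_0={p,s}: X(F(r))=True F(r)=True r=False
s_1={}: X(F(r))=True F(r)=True r=False
s_2={q}: X(F(r))=True F(r)=True r=False
s_3={p,r,s}: X(F(r))=True F(r)=True r=True
s_4={r}: X(F(r))=True F(r)=True r=True
s_5={q,r}: X(F(r))=False F(r)=True r=True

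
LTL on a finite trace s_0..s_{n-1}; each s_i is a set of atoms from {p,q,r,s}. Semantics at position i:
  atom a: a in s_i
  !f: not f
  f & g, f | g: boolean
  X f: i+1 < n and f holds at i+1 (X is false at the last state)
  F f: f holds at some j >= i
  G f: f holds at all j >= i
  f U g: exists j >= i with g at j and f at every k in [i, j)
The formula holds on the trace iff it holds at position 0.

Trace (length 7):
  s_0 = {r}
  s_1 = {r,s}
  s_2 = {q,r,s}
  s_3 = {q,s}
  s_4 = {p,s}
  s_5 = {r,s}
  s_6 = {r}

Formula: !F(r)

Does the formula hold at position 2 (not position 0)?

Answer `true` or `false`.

Answer: false

Derivation:
s_0={r}: !F(r)=False F(r)=True r=True
s_1={r,s}: !F(r)=False F(r)=True r=True
s_2={q,r,s}: !F(r)=False F(r)=True r=True
s_3={q,s}: !F(r)=False F(r)=True r=False
s_4={p,s}: !F(r)=False F(r)=True r=False
s_5={r,s}: !F(r)=False F(r)=True r=True
s_6={r}: !F(r)=False F(r)=True r=True
Evaluating at position 2: result = False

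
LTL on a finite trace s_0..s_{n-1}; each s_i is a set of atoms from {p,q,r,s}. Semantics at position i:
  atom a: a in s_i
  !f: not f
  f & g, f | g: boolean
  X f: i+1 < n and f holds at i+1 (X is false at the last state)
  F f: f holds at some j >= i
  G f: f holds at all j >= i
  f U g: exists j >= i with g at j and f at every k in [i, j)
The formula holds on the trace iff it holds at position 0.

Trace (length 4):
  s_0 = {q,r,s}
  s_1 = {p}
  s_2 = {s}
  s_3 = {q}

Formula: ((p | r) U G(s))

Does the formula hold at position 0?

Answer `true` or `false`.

Answer: false

Derivation:
s_0={q,r,s}: ((p | r) U G(s))=False (p | r)=True p=False r=True G(s)=False s=True
s_1={p}: ((p | r) U G(s))=False (p | r)=True p=True r=False G(s)=False s=False
s_2={s}: ((p | r) U G(s))=False (p | r)=False p=False r=False G(s)=False s=True
s_3={q}: ((p | r) U G(s))=False (p | r)=False p=False r=False G(s)=False s=False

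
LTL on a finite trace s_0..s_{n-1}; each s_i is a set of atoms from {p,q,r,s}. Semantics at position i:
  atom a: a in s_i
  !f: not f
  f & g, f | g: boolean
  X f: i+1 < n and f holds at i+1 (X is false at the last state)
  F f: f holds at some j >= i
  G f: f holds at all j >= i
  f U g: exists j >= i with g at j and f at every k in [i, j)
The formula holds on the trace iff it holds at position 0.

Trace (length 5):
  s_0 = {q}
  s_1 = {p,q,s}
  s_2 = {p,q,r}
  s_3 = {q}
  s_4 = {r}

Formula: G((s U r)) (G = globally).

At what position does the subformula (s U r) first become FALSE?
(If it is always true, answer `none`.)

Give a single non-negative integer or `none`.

Answer: 0

Derivation:
s_0={q}: (s U r)=False s=False r=False
s_1={p,q,s}: (s U r)=True s=True r=False
s_2={p,q,r}: (s U r)=True s=False r=True
s_3={q}: (s U r)=False s=False r=False
s_4={r}: (s U r)=True s=False r=True
G((s U r)) holds globally = False
First violation at position 0.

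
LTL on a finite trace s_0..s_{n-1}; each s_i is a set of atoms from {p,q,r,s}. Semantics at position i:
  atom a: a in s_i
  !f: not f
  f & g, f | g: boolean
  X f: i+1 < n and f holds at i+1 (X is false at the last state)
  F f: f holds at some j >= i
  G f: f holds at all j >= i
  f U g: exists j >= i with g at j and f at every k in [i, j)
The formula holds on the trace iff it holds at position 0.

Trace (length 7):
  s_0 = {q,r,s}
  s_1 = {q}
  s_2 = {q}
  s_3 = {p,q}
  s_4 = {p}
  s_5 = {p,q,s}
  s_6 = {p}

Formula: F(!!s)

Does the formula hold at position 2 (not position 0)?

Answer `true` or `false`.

s_0={q,r,s}: F(!!s)=True !!s=True !s=False s=True
s_1={q}: F(!!s)=True !!s=False !s=True s=False
s_2={q}: F(!!s)=True !!s=False !s=True s=False
s_3={p,q}: F(!!s)=True !!s=False !s=True s=False
s_4={p}: F(!!s)=True !!s=False !s=True s=False
s_5={p,q,s}: F(!!s)=True !!s=True !s=False s=True
s_6={p}: F(!!s)=False !!s=False !s=True s=False
Evaluating at position 2: result = True

Answer: true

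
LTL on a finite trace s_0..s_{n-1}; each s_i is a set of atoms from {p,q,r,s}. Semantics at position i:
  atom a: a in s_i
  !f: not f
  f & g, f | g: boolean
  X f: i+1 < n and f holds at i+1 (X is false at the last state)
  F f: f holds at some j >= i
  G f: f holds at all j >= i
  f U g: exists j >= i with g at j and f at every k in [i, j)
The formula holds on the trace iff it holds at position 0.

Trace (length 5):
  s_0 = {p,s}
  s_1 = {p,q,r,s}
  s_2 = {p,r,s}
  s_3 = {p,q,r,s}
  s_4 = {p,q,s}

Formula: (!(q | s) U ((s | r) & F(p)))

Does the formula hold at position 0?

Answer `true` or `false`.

s_0={p,s}: (!(q | s) U ((s | r) & F(p)))=True !(q | s)=False (q | s)=True q=False s=True ((s | r) & F(p))=True (s | r)=True r=False F(p)=True p=True
s_1={p,q,r,s}: (!(q | s) U ((s | r) & F(p)))=True !(q | s)=False (q | s)=True q=True s=True ((s | r) & F(p))=True (s | r)=True r=True F(p)=True p=True
s_2={p,r,s}: (!(q | s) U ((s | r) & F(p)))=True !(q | s)=False (q | s)=True q=False s=True ((s | r) & F(p))=True (s | r)=True r=True F(p)=True p=True
s_3={p,q,r,s}: (!(q | s) U ((s | r) & F(p)))=True !(q | s)=False (q | s)=True q=True s=True ((s | r) & F(p))=True (s | r)=True r=True F(p)=True p=True
s_4={p,q,s}: (!(q | s) U ((s | r) & F(p)))=True !(q | s)=False (q | s)=True q=True s=True ((s | r) & F(p))=True (s | r)=True r=False F(p)=True p=True

Answer: true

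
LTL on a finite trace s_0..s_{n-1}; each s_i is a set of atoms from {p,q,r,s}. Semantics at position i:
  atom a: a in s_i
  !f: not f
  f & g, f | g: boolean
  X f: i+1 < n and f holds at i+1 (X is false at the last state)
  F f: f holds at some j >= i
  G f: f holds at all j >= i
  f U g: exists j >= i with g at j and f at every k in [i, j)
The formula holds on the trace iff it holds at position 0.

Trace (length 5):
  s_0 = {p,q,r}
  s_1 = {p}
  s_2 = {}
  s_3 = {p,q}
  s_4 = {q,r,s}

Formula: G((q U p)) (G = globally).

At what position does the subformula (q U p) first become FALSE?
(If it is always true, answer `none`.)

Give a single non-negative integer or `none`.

s_0={p,q,r}: (q U p)=True q=True p=True
s_1={p}: (q U p)=True q=False p=True
s_2={}: (q U p)=False q=False p=False
s_3={p,q}: (q U p)=True q=True p=True
s_4={q,r,s}: (q U p)=False q=True p=False
G((q U p)) holds globally = False
First violation at position 2.

Answer: 2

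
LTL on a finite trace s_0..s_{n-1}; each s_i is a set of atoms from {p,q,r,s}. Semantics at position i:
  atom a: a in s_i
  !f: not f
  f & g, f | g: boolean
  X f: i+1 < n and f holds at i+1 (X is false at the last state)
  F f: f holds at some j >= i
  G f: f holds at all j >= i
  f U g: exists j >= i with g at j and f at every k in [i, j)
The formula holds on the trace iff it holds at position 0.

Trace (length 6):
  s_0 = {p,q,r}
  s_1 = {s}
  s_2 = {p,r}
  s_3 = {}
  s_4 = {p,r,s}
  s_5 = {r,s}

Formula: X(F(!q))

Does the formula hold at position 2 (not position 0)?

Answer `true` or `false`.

s_0={p,q,r}: X(F(!q))=True F(!q)=True !q=False q=True
s_1={s}: X(F(!q))=True F(!q)=True !q=True q=False
s_2={p,r}: X(F(!q))=True F(!q)=True !q=True q=False
s_3={}: X(F(!q))=True F(!q)=True !q=True q=False
s_4={p,r,s}: X(F(!q))=True F(!q)=True !q=True q=False
s_5={r,s}: X(F(!q))=False F(!q)=True !q=True q=False
Evaluating at position 2: result = True

Answer: true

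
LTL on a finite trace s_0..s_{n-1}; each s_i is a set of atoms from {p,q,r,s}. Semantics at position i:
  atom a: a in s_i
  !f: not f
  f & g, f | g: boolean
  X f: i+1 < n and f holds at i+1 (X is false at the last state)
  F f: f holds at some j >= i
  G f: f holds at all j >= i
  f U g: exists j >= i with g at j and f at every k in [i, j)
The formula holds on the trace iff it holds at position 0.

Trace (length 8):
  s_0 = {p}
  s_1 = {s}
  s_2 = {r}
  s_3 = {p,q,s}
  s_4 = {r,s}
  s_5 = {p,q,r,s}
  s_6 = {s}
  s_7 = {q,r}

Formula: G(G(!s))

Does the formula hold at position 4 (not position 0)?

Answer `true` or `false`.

Answer: false

Derivation:
s_0={p}: G(G(!s))=False G(!s)=False !s=True s=False
s_1={s}: G(G(!s))=False G(!s)=False !s=False s=True
s_2={r}: G(G(!s))=False G(!s)=False !s=True s=False
s_3={p,q,s}: G(G(!s))=False G(!s)=False !s=False s=True
s_4={r,s}: G(G(!s))=False G(!s)=False !s=False s=True
s_5={p,q,r,s}: G(G(!s))=False G(!s)=False !s=False s=True
s_6={s}: G(G(!s))=False G(!s)=False !s=False s=True
s_7={q,r}: G(G(!s))=True G(!s)=True !s=True s=False
Evaluating at position 4: result = False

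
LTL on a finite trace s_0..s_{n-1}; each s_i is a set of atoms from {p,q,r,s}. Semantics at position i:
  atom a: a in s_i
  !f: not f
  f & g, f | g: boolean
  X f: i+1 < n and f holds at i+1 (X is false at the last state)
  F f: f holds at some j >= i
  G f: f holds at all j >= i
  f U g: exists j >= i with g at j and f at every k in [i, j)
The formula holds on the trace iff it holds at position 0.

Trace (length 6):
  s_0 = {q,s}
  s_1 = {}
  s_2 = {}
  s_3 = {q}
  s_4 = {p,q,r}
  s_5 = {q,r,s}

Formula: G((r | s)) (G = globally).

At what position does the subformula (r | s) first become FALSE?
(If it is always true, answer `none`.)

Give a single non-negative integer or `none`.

s_0={q,s}: (r | s)=True r=False s=True
s_1={}: (r | s)=False r=False s=False
s_2={}: (r | s)=False r=False s=False
s_3={q}: (r | s)=False r=False s=False
s_4={p,q,r}: (r | s)=True r=True s=False
s_5={q,r,s}: (r | s)=True r=True s=True
G((r | s)) holds globally = False
First violation at position 1.

Answer: 1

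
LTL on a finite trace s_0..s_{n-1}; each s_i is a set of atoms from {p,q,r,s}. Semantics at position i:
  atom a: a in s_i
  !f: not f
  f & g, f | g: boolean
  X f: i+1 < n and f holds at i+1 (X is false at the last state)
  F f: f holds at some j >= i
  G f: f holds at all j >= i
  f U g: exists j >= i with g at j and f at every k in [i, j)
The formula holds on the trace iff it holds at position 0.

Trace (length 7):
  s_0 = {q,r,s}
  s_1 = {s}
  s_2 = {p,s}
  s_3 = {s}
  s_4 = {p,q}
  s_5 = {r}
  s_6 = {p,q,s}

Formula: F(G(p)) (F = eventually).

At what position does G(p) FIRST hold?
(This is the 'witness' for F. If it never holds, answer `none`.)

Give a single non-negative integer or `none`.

s_0={q,r,s}: G(p)=False p=False
s_1={s}: G(p)=False p=False
s_2={p,s}: G(p)=False p=True
s_3={s}: G(p)=False p=False
s_4={p,q}: G(p)=False p=True
s_5={r}: G(p)=False p=False
s_6={p,q,s}: G(p)=True p=True
F(G(p)) holds; first witness at position 6.

Answer: 6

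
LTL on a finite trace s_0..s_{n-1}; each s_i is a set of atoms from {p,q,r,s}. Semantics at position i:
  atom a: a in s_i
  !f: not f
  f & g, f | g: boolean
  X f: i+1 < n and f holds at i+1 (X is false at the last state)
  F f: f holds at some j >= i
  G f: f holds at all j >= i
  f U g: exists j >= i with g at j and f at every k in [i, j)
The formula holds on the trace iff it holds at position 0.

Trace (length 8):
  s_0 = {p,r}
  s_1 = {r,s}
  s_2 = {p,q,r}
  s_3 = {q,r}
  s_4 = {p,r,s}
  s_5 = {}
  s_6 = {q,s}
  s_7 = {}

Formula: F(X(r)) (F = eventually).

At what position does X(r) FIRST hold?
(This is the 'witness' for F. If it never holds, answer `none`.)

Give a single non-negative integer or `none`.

s_0={p,r}: X(r)=True r=True
s_1={r,s}: X(r)=True r=True
s_2={p,q,r}: X(r)=True r=True
s_3={q,r}: X(r)=True r=True
s_4={p,r,s}: X(r)=False r=True
s_5={}: X(r)=False r=False
s_6={q,s}: X(r)=False r=False
s_7={}: X(r)=False r=False
F(X(r)) holds; first witness at position 0.

Answer: 0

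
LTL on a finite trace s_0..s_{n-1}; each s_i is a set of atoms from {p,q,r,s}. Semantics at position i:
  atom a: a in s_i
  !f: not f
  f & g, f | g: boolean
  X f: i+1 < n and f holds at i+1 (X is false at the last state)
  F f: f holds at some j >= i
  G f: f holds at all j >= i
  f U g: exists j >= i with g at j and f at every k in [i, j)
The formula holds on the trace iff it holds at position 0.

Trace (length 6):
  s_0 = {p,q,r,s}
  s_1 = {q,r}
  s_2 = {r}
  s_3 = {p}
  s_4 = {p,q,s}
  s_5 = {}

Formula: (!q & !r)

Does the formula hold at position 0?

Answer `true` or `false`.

s_0={p,q,r,s}: (!q & !r)=False !q=False q=True !r=False r=True
s_1={q,r}: (!q & !r)=False !q=False q=True !r=False r=True
s_2={r}: (!q & !r)=False !q=True q=False !r=False r=True
s_3={p}: (!q & !r)=True !q=True q=False !r=True r=False
s_4={p,q,s}: (!q & !r)=False !q=False q=True !r=True r=False
s_5={}: (!q & !r)=True !q=True q=False !r=True r=False

Answer: false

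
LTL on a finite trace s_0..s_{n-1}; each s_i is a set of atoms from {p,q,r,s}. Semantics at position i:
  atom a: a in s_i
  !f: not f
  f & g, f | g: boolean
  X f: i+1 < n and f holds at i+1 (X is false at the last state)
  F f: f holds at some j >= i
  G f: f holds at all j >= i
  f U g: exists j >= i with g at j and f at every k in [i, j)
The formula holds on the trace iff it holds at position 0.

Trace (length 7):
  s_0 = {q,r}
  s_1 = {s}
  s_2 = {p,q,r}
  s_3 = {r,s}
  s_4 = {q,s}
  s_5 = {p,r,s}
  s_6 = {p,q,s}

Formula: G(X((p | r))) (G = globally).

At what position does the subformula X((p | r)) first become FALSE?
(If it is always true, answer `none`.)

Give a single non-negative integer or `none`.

s_0={q,r}: X((p | r))=False (p | r)=True p=False r=True
s_1={s}: X((p | r))=True (p | r)=False p=False r=False
s_2={p,q,r}: X((p | r))=True (p | r)=True p=True r=True
s_3={r,s}: X((p | r))=False (p | r)=True p=False r=True
s_4={q,s}: X((p | r))=True (p | r)=False p=False r=False
s_5={p,r,s}: X((p | r))=True (p | r)=True p=True r=True
s_6={p,q,s}: X((p | r))=False (p | r)=True p=True r=False
G(X((p | r))) holds globally = False
First violation at position 0.

Answer: 0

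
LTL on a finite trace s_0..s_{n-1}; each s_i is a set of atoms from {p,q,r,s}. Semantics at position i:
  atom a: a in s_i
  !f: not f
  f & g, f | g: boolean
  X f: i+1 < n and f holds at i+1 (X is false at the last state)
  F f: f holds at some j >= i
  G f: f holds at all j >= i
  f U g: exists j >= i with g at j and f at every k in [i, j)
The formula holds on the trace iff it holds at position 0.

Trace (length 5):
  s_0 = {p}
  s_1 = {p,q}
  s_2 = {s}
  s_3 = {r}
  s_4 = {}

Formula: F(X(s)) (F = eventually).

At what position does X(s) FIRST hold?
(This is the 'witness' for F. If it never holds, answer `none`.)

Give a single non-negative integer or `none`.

s_0={p}: X(s)=False s=False
s_1={p,q}: X(s)=True s=False
s_2={s}: X(s)=False s=True
s_3={r}: X(s)=False s=False
s_4={}: X(s)=False s=False
F(X(s)) holds; first witness at position 1.

Answer: 1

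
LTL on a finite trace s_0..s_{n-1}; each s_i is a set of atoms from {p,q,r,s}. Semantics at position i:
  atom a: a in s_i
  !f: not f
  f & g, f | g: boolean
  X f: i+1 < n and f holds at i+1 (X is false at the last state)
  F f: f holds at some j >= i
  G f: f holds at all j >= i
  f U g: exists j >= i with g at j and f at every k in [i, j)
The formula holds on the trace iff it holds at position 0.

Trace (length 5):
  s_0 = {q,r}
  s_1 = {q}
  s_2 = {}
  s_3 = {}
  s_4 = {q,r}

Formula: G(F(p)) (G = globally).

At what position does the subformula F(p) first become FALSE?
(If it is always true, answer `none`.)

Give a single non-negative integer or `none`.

s_0={q,r}: F(p)=False p=False
s_1={q}: F(p)=False p=False
s_2={}: F(p)=False p=False
s_3={}: F(p)=False p=False
s_4={q,r}: F(p)=False p=False
G(F(p)) holds globally = False
First violation at position 0.

Answer: 0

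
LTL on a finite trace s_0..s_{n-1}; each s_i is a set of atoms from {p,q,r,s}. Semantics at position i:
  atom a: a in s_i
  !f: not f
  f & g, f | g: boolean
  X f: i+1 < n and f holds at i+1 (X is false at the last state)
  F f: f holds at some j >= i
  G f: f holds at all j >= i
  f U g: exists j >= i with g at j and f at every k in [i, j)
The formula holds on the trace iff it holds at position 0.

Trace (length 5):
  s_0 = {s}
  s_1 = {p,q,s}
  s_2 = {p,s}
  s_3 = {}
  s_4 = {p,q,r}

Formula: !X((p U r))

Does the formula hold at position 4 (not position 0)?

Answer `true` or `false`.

Answer: true

Derivation:
s_0={s}: !X((p U r))=True X((p U r))=False (p U r)=False p=False r=False
s_1={p,q,s}: !X((p U r))=True X((p U r))=False (p U r)=False p=True r=False
s_2={p,s}: !X((p U r))=True X((p U r))=False (p U r)=False p=True r=False
s_3={}: !X((p U r))=False X((p U r))=True (p U r)=False p=False r=False
s_4={p,q,r}: !X((p U r))=True X((p U r))=False (p U r)=True p=True r=True
Evaluating at position 4: result = True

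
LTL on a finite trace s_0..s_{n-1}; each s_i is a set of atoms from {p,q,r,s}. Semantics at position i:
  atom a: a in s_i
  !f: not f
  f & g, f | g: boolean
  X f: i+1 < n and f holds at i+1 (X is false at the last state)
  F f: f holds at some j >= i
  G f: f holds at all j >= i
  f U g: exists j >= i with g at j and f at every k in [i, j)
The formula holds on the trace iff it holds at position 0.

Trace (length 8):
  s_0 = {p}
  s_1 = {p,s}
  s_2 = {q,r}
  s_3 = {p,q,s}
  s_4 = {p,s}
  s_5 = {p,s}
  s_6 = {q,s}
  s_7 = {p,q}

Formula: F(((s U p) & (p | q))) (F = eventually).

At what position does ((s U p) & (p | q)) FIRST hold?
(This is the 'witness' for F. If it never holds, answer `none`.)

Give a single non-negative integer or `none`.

Answer: 0

Derivation:
s_0={p}: ((s U p) & (p | q))=True (s U p)=True s=False p=True (p | q)=True q=False
s_1={p,s}: ((s U p) & (p | q))=True (s U p)=True s=True p=True (p | q)=True q=False
s_2={q,r}: ((s U p) & (p | q))=False (s U p)=False s=False p=False (p | q)=True q=True
s_3={p,q,s}: ((s U p) & (p | q))=True (s U p)=True s=True p=True (p | q)=True q=True
s_4={p,s}: ((s U p) & (p | q))=True (s U p)=True s=True p=True (p | q)=True q=False
s_5={p,s}: ((s U p) & (p | q))=True (s U p)=True s=True p=True (p | q)=True q=False
s_6={q,s}: ((s U p) & (p | q))=True (s U p)=True s=True p=False (p | q)=True q=True
s_7={p,q}: ((s U p) & (p | q))=True (s U p)=True s=False p=True (p | q)=True q=True
F(((s U p) & (p | q))) holds; first witness at position 0.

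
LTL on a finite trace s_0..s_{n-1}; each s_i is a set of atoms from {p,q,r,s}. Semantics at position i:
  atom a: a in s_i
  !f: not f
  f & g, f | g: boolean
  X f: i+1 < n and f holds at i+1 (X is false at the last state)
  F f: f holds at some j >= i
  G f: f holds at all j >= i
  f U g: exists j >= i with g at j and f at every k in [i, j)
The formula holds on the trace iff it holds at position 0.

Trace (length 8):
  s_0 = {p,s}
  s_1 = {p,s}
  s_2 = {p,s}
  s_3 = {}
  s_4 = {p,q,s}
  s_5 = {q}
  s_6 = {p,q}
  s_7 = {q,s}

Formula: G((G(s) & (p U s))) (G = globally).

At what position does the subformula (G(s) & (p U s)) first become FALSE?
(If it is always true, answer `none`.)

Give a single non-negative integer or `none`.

Answer: 0

Derivation:
s_0={p,s}: (G(s) & (p U s))=False G(s)=False s=True (p U s)=True p=True
s_1={p,s}: (G(s) & (p U s))=False G(s)=False s=True (p U s)=True p=True
s_2={p,s}: (G(s) & (p U s))=False G(s)=False s=True (p U s)=True p=True
s_3={}: (G(s) & (p U s))=False G(s)=False s=False (p U s)=False p=False
s_4={p,q,s}: (G(s) & (p U s))=False G(s)=False s=True (p U s)=True p=True
s_5={q}: (G(s) & (p U s))=False G(s)=False s=False (p U s)=False p=False
s_6={p,q}: (G(s) & (p U s))=False G(s)=False s=False (p U s)=True p=True
s_7={q,s}: (G(s) & (p U s))=True G(s)=True s=True (p U s)=True p=False
G((G(s) & (p U s))) holds globally = False
First violation at position 0.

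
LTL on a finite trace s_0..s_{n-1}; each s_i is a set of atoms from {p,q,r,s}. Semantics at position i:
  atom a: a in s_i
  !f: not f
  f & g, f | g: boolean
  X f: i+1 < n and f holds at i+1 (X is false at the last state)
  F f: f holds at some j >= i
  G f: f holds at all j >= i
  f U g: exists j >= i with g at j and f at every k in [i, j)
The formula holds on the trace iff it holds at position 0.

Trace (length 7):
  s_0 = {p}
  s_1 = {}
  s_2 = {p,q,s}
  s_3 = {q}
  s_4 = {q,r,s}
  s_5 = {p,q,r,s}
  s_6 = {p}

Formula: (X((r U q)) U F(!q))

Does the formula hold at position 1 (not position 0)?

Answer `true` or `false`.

Answer: true

Derivation:
s_0={p}: (X((r U q)) U F(!q))=True X((r U q))=False (r U q)=False r=False q=False F(!q)=True !q=True
s_1={}: (X((r U q)) U F(!q))=True X((r U q))=True (r U q)=False r=False q=False F(!q)=True !q=True
s_2={p,q,s}: (X((r U q)) U F(!q))=True X((r U q))=True (r U q)=True r=False q=True F(!q)=True !q=False
s_3={q}: (X((r U q)) U F(!q))=True X((r U q))=True (r U q)=True r=False q=True F(!q)=True !q=False
s_4={q,r,s}: (X((r U q)) U F(!q))=True X((r U q))=True (r U q)=True r=True q=True F(!q)=True !q=False
s_5={p,q,r,s}: (X((r U q)) U F(!q))=True X((r U q))=False (r U q)=True r=True q=True F(!q)=True !q=False
s_6={p}: (X((r U q)) U F(!q))=True X((r U q))=False (r U q)=False r=False q=False F(!q)=True !q=True
Evaluating at position 1: result = True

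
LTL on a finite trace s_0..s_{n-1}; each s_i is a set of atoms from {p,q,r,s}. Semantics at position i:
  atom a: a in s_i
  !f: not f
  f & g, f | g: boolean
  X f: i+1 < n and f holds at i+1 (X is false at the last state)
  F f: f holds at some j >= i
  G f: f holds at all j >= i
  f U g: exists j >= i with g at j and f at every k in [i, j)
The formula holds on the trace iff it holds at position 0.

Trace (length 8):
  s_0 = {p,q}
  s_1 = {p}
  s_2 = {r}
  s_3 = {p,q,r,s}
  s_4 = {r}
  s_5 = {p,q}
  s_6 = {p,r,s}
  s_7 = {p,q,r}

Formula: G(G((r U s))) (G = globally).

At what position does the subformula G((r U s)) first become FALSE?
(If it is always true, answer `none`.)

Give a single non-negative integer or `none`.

Answer: 0

Derivation:
s_0={p,q}: G((r U s))=False (r U s)=False r=False s=False
s_1={p}: G((r U s))=False (r U s)=False r=False s=False
s_2={r}: G((r U s))=False (r U s)=True r=True s=False
s_3={p,q,r,s}: G((r U s))=False (r U s)=True r=True s=True
s_4={r}: G((r U s))=False (r U s)=False r=True s=False
s_5={p,q}: G((r U s))=False (r U s)=False r=False s=False
s_6={p,r,s}: G((r U s))=False (r U s)=True r=True s=True
s_7={p,q,r}: G((r U s))=False (r U s)=False r=True s=False
G(G((r U s))) holds globally = False
First violation at position 0.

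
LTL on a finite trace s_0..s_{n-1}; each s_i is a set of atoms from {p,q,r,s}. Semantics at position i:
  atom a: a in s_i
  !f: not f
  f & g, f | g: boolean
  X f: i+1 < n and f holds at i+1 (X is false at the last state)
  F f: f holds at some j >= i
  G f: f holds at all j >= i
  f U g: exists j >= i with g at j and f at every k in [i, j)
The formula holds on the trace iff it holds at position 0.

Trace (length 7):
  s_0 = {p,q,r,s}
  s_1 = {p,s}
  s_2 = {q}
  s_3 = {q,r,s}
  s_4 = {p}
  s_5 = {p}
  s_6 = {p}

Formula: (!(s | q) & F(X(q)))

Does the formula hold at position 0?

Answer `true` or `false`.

Answer: false

Derivation:
s_0={p,q,r,s}: (!(s | q) & F(X(q)))=False !(s | q)=False (s | q)=True s=True q=True F(X(q))=True X(q)=False
s_1={p,s}: (!(s | q) & F(X(q)))=False !(s | q)=False (s | q)=True s=True q=False F(X(q))=True X(q)=True
s_2={q}: (!(s | q) & F(X(q)))=False !(s | q)=False (s | q)=True s=False q=True F(X(q))=True X(q)=True
s_3={q,r,s}: (!(s | q) & F(X(q)))=False !(s | q)=False (s | q)=True s=True q=True F(X(q))=False X(q)=False
s_4={p}: (!(s | q) & F(X(q)))=False !(s | q)=True (s | q)=False s=False q=False F(X(q))=False X(q)=False
s_5={p}: (!(s | q) & F(X(q)))=False !(s | q)=True (s | q)=False s=False q=False F(X(q))=False X(q)=False
s_6={p}: (!(s | q) & F(X(q)))=False !(s | q)=True (s | q)=False s=False q=False F(X(q))=False X(q)=False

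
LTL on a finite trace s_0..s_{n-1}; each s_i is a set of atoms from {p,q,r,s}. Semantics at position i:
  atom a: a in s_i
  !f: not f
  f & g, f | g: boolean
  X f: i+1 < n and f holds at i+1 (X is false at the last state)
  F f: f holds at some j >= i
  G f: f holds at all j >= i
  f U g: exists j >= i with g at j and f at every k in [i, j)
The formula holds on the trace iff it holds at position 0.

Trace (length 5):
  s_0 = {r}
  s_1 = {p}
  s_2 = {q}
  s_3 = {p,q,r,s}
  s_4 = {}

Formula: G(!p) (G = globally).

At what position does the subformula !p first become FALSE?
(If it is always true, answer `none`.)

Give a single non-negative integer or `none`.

s_0={r}: !p=True p=False
s_1={p}: !p=False p=True
s_2={q}: !p=True p=False
s_3={p,q,r,s}: !p=False p=True
s_4={}: !p=True p=False
G(!p) holds globally = False
First violation at position 1.

Answer: 1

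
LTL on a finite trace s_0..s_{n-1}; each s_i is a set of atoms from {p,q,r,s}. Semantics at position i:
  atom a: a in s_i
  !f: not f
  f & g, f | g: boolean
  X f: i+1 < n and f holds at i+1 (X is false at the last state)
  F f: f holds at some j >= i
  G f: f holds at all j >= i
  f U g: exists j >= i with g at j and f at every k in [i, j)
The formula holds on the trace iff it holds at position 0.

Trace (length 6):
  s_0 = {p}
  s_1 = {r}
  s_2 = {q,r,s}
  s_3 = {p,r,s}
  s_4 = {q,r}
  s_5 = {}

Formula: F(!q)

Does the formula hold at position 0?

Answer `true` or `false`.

s_0={p}: F(!q)=True !q=True q=False
s_1={r}: F(!q)=True !q=True q=False
s_2={q,r,s}: F(!q)=True !q=False q=True
s_3={p,r,s}: F(!q)=True !q=True q=False
s_4={q,r}: F(!q)=True !q=False q=True
s_5={}: F(!q)=True !q=True q=False

Answer: true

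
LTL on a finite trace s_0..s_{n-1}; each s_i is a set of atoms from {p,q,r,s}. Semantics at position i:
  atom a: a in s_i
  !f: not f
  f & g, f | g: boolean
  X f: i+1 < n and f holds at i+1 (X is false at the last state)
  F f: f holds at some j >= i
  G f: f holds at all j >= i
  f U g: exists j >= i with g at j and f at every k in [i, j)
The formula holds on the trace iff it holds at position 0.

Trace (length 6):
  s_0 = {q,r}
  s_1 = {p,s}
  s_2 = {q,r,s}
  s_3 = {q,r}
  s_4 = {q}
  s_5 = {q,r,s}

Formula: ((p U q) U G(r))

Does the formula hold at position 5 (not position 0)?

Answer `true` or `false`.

Answer: true

Derivation:
s_0={q,r}: ((p U q) U G(r))=True (p U q)=True p=False q=True G(r)=False r=True
s_1={p,s}: ((p U q) U G(r))=True (p U q)=True p=True q=False G(r)=False r=False
s_2={q,r,s}: ((p U q) U G(r))=True (p U q)=True p=False q=True G(r)=False r=True
s_3={q,r}: ((p U q) U G(r))=True (p U q)=True p=False q=True G(r)=False r=True
s_4={q}: ((p U q) U G(r))=True (p U q)=True p=False q=True G(r)=False r=False
s_5={q,r,s}: ((p U q) U G(r))=True (p U q)=True p=False q=True G(r)=True r=True
Evaluating at position 5: result = True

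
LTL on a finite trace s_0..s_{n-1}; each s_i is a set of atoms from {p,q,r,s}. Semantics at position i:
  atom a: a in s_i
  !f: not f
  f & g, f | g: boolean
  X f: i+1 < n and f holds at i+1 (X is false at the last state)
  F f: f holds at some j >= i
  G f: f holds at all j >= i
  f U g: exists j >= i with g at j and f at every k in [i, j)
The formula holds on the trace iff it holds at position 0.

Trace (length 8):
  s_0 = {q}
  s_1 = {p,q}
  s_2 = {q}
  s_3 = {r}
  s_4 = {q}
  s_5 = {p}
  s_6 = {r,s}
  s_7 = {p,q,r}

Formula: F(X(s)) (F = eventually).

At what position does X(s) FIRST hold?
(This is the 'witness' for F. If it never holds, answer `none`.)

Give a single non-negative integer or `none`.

Answer: 5

Derivation:
s_0={q}: X(s)=False s=False
s_1={p,q}: X(s)=False s=False
s_2={q}: X(s)=False s=False
s_3={r}: X(s)=False s=False
s_4={q}: X(s)=False s=False
s_5={p}: X(s)=True s=False
s_6={r,s}: X(s)=False s=True
s_7={p,q,r}: X(s)=False s=False
F(X(s)) holds; first witness at position 5.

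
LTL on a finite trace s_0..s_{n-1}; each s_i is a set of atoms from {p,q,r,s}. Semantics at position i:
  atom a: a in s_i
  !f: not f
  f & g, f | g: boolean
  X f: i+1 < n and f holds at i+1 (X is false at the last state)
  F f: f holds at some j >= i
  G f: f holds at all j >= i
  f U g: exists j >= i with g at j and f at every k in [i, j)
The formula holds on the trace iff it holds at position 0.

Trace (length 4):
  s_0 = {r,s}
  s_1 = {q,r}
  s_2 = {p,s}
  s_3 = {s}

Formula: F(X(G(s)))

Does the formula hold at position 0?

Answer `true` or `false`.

Answer: true

Derivation:
s_0={r,s}: F(X(G(s)))=True X(G(s))=False G(s)=False s=True
s_1={q,r}: F(X(G(s)))=True X(G(s))=True G(s)=False s=False
s_2={p,s}: F(X(G(s)))=True X(G(s))=True G(s)=True s=True
s_3={s}: F(X(G(s)))=False X(G(s))=False G(s)=True s=True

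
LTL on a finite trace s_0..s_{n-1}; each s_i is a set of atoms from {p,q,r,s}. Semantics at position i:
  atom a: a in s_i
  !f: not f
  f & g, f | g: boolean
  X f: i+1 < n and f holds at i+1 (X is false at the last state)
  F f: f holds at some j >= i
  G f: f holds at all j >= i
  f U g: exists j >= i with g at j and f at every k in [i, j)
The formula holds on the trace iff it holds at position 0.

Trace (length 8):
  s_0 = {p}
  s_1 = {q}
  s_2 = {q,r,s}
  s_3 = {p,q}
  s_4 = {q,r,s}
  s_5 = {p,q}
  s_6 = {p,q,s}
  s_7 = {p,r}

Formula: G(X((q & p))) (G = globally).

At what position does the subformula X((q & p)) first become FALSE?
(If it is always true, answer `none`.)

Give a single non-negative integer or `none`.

s_0={p}: X((q & p))=False (q & p)=False q=False p=True
s_1={q}: X((q & p))=False (q & p)=False q=True p=False
s_2={q,r,s}: X((q & p))=True (q & p)=False q=True p=False
s_3={p,q}: X((q & p))=False (q & p)=True q=True p=True
s_4={q,r,s}: X((q & p))=True (q & p)=False q=True p=False
s_5={p,q}: X((q & p))=True (q & p)=True q=True p=True
s_6={p,q,s}: X((q & p))=False (q & p)=True q=True p=True
s_7={p,r}: X((q & p))=False (q & p)=False q=False p=True
G(X((q & p))) holds globally = False
First violation at position 0.

Answer: 0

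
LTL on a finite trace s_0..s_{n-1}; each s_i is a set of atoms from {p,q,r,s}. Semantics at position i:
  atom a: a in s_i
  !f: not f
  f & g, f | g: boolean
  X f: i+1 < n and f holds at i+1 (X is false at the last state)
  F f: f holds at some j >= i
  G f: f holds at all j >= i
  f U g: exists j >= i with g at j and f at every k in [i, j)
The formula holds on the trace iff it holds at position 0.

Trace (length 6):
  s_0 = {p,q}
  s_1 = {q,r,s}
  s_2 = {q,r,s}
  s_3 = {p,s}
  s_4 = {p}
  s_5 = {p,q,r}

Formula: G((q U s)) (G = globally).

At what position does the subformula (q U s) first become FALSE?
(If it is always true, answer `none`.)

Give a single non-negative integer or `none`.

s_0={p,q}: (q U s)=True q=True s=False
s_1={q,r,s}: (q U s)=True q=True s=True
s_2={q,r,s}: (q U s)=True q=True s=True
s_3={p,s}: (q U s)=True q=False s=True
s_4={p}: (q U s)=False q=False s=False
s_5={p,q,r}: (q U s)=False q=True s=False
G((q U s)) holds globally = False
First violation at position 4.

Answer: 4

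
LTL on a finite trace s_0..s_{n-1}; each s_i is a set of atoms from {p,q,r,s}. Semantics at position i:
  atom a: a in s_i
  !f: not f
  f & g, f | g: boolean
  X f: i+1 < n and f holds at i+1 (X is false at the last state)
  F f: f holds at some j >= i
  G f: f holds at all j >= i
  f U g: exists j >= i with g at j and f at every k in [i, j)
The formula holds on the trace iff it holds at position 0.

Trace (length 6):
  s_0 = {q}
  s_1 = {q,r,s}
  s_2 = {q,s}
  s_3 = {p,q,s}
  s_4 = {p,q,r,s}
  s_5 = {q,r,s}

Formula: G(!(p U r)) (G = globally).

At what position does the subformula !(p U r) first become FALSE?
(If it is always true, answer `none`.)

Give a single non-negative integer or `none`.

s_0={q}: !(p U r)=True (p U r)=False p=False r=False
s_1={q,r,s}: !(p U r)=False (p U r)=True p=False r=True
s_2={q,s}: !(p U r)=True (p U r)=False p=False r=False
s_3={p,q,s}: !(p U r)=False (p U r)=True p=True r=False
s_4={p,q,r,s}: !(p U r)=False (p U r)=True p=True r=True
s_5={q,r,s}: !(p U r)=False (p U r)=True p=False r=True
G(!(p U r)) holds globally = False
First violation at position 1.

Answer: 1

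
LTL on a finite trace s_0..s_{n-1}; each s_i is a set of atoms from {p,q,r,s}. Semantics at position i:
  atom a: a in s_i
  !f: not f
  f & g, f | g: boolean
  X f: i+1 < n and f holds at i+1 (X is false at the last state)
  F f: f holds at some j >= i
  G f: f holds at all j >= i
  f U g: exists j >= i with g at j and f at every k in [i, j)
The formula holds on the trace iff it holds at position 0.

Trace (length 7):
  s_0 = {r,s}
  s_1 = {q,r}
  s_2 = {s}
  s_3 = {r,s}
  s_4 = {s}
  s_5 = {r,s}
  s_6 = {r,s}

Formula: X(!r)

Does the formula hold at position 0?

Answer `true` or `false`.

Answer: false

Derivation:
s_0={r,s}: X(!r)=False !r=False r=True
s_1={q,r}: X(!r)=True !r=False r=True
s_2={s}: X(!r)=False !r=True r=False
s_3={r,s}: X(!r)=True !r=False r=True
s_4={s}: X(!r)=False !r=True r=False
s_5={r,s}: X(!r)=False !r=False r=True
s_6={r,s}: X(!r)=False !r=False r=True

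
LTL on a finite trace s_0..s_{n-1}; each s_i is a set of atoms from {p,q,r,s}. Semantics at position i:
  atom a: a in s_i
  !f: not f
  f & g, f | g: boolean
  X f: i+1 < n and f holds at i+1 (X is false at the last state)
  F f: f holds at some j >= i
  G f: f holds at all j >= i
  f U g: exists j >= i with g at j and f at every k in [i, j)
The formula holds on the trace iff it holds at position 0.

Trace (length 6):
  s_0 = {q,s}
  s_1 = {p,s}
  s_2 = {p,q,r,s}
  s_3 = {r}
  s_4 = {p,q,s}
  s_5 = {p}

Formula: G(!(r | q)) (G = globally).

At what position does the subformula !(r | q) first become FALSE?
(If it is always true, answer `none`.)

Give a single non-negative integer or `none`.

s_0={q,s}: !(r | q)=False (r | q)=True r=False q=True
s_1={p,s}: !(r | q)=True (r | q)=False r=False q=False
s_2={p,q,r,s}: !(r | q)=False (r | q)=True r=True q=True
s_3={r}: !(r | q)=False (r | q)=True r=True q=False
s_4={p,q,s}: !(r | q)=False (r | q)=True r=False q=True
s_5={p}: !(r | q)=True (r | q)=False r=False q=False
G(!(r | q)) holds globally = False
First violation at position 0.

Answer: 0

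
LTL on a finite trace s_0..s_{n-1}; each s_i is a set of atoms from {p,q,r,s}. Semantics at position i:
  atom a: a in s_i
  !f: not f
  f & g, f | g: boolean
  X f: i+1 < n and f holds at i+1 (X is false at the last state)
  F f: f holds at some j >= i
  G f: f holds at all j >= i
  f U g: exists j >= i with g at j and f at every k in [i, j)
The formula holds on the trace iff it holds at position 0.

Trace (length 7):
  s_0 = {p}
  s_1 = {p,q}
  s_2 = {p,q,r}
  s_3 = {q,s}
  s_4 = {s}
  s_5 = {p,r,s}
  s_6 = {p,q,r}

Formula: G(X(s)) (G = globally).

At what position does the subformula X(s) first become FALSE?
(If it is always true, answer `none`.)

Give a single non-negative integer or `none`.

Answer: 0

Derivation:
s_0={p}: X(s)=False s=False
s_1={p,q}: X(s)=False s=False
s_2={p,q,r}: X(s)=True s=False
s_3={q,s}: X(s)=True s=True
s_4={s}: X(s)=True s=True
s_5={p,r,s}: X(s)=False s=True
s_6={p,q,r}: X(s)=False s=False
G(X(s)) holds globally = False
First violation at position 0.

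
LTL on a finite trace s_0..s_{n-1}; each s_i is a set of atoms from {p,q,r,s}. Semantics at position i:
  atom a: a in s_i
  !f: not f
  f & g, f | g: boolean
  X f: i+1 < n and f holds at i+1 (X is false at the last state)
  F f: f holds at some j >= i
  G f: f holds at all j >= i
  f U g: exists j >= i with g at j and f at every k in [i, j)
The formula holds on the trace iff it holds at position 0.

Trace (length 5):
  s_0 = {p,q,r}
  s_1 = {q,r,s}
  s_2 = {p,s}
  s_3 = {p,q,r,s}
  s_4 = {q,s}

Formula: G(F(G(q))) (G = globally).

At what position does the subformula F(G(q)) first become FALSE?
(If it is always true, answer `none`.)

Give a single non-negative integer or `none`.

Answer: none

Derivation:
s_0={p,q,r}: F(G(q))=True G(q)=False q=True
s_1={q,r,s}: F(G(q))=True G(q)=False q=True
s_2={p,s}: F(G(q))=True G(q)=False q=False
s_3={p,q,r,s}: F(G(q))=True G(q)=True q=True
s_4={q,s}: F(G(q))=True G(q)=True q=True
G(F(G(q))) holds globally = True
No violation — formula holds at every position.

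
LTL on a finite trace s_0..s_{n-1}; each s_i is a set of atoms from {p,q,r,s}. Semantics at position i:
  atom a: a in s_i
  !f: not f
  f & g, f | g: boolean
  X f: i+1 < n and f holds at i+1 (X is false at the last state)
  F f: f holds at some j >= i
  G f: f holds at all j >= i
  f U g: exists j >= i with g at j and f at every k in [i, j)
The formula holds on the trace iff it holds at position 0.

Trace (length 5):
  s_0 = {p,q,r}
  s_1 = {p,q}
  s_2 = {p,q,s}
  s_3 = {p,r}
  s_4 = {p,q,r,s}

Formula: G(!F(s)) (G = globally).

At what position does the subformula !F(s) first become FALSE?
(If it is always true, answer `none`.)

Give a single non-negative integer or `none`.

Answer: 0

Derivation:
s_0={p,q,r}: !F(s)=False F(s)=True s=False
s_1={p,q}: !F(s)=False F(s)=True s=False
s_2={p,q,s}: !F(s)=False F(s)=True s=True
s_3={p,r}: !F(s)=False F(s)=True s=False
s_4={p,q,r,s}: !F(s)=False F(s)=True s=True
G(!F(s)) holds globally = False
First violation at position 0.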